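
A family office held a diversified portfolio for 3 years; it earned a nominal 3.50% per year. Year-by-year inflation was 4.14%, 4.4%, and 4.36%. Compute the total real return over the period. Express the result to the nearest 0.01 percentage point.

-2.28%

Cumulative inflation factor: 1.0414 × 1.044 × 1.0436 ≈ 1.13462.
Nominal growth factor: 1.10872. Real growth factor = 1.10872 / 1.13462 ≈ 0.97717.
Total real return ≈ -2.2833%.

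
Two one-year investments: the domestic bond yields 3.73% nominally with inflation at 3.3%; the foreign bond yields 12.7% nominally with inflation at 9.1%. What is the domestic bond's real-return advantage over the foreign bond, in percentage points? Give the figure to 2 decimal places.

-2.88

The domestic bond real return: 1.0373/1.033 − 1 = 0.416%.
The foreign bond real return: 1.127/1.091 − 1 = 3.300%.
Difference: 0.416 − 3.300 = -2.884 pp.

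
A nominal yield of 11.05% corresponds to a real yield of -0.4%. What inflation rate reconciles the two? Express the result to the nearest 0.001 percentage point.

From (1+r_nom) = (1+r_real)(1+π), we get 1+π = (1 + 11.05%)/(1 − 0.4%) = 1.1105/0.996 ≈ 1.11496.
So π ≈ 11.4960%.

11.496%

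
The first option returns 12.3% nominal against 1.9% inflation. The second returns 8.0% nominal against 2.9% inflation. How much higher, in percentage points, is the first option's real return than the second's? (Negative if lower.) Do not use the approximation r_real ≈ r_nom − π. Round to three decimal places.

The first option real return: 1.123/1.019 − 1 = 10.2061%.
The second real return: 1.080/1.029 − 1 = 4.9563%.
Difference: 10.2061 − 4.9563 = 5.2498 pp.

5.250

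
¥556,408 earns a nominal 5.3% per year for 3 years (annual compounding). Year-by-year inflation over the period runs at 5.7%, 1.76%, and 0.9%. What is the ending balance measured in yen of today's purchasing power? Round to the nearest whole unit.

¥598,598

Nominal value at maturity: ¥556,408 × (1 + 5.3%)^3 ≈ ¥649,649.
Price-level factor over 3 years: 1.057 × 1.0176 × 1.009 = 1.0852836288.
The maturity value deflated by that factor is the answer in today's purchasing power.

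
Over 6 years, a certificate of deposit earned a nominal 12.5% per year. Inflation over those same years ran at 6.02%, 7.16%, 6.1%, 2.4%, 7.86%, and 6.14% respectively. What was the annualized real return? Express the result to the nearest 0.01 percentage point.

6.20%

Cumulative inflation factor: 1.0602 × 1.0716 × 1.061 × 1.024 × 1.0786 × 1.0614 ≈ 1.41311.
Nominal growth factor: 2.02729. Real growth factor = 2.02729 / 1.41311 ≈ 1.43463.
Annualized: 1.43463^(1/6) − 1 ≈ 0.06200.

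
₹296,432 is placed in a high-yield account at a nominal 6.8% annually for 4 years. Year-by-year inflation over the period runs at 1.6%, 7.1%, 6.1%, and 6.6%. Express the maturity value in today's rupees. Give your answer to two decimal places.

₹313,367.77

Nominal value at maturity: ₹296,432 × (1 + 6.8%)^4 ≈ ₹385,664.88.
Price-level factor over 4 years: 1.016 × 1.071 × 1.061 × 1.066 ≈ 1.2307101075.
The maturity value deflated by that factor is the answer in today's purchasing power.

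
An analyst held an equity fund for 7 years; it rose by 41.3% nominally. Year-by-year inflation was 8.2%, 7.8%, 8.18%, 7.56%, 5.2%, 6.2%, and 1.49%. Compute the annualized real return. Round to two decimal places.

-1.21%

Cumulative inflation factor: 1.082 × 1.078 × 1.0818 × 1.0756 × 1.052 × 1.062 × 1.0149 ≈ 1.53889.
Nominal growth factor: 1.41300. Real growth factor = 1.41300 / 1.53889 ≈ 0.91819.
Annualized: 0.91819^(1/7) − 1 ≈ -0.01212.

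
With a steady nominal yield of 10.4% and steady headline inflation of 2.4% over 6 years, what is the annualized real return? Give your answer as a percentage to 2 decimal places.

With constant rates the annual real return is the same each year: (1+10.4%)/(1+2.4%) − 1 = 0.07813.

7.81%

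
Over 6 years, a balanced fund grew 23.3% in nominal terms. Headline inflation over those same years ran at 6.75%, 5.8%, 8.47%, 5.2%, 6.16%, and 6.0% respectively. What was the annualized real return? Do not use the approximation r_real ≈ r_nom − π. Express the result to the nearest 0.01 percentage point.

Cumulative inflation factor: 1.0675 × 1.058 × 1.0847 × 1.052 × 1.0616 × 1.060 ≈ 1.45026.
Nominal growth factor: 1.23300. Real growth factor = 1.23300 / 1.45026 ≈ 0.85019.
Annualized: 0.85019^(1/6) − 1 ≈ -0.02669.

-2.67%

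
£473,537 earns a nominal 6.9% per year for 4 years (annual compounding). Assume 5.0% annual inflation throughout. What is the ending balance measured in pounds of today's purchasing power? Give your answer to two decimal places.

£508,753.66

Nominal value at maturity: £473,537 × (1 + 6.9%)^4 ≈ £618,393.25.
Price-level factor over 4 years: (1 + 5.0%)^4 = 1.21550625.
Dividing the nominal maturity value by the price-level factor gives the value in today's money.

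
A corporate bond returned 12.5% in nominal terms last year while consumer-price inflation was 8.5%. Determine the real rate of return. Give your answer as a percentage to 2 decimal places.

3.69%

Real return via the Fisher equation: (1 + 12.5%)/(1 + 8.5%) − 1 = 1.125/1.085 − 1 ≈ 0.03687.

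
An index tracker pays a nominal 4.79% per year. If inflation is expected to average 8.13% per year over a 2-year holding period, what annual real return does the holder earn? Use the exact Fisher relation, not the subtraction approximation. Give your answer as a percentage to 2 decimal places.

With constant rates the annual real return is the same each year: (1+4.79%)/(1+8.13%) − 1 = -0.03089.

-3.09%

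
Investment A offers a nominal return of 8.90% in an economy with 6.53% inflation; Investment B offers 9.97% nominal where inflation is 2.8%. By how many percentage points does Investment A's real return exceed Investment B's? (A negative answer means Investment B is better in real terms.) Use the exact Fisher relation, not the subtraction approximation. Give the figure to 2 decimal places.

-4.75

Investment A real return: 1.0890/1.0653 − 1 = 2.225%.
Investment B real return: 1.0997/1.028 − 1 = 6.975%.
Difference: 2.225 − 6.975 = -4.750 pp.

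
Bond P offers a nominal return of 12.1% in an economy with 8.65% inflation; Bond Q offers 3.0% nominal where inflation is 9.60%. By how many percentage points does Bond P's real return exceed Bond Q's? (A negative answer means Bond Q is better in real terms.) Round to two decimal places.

9.20

Bond P real return: 1.121/1.0865 − 1 = 3.175%.
Bond Q real return: 1.030/1.0960 − 1 = -6.022%.
Difference: 3.175 − (-6.022) = 9.197 pp.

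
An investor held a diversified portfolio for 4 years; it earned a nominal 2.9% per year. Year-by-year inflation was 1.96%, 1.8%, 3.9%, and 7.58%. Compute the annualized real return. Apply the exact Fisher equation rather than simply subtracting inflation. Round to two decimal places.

-0.85%

Cumulative inflation factor: 1.0196 × 1.018 × 1.039 × 1.0758 ≈ 1.16018.
Nominal growth factor: 1.12114. Real growth factor = 1.12114 / 1.16018 ≈ 0.96636.
Annualized: 0.96636^(1/4) − 1 ≈ -0.00852.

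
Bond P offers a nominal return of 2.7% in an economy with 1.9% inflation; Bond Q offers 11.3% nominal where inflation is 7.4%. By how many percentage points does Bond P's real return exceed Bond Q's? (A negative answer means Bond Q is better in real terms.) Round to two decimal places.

Bond P real return: 1.027/1.019 − 1 = 0.785%.
Bond Q real return: 1.113/1.074 − 1 = 3.631%.
Difference: 0.785 − 3.631 = -2.846 pp.

-2.85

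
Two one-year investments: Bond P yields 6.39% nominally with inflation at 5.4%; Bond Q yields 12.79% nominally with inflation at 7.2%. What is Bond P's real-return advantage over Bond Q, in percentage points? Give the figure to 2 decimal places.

Bond P real return: 1.0639/1.054 − 1 = 0.939%.
Bond Q real return: 1.1279/1.072 − 1 = 5.215%.
Difference: 0.939 − 5.215 = -4.276 pp.

-4.28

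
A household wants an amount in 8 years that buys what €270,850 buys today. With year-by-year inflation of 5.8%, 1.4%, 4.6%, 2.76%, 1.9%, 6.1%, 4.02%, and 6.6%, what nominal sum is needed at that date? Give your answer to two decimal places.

Cumulative price-level factor: 1.058 × 1.014 × 1.046 × 1.0276 × 1.019 × 1.061 × 1.0402 × 1.066 ≈ 1.3824296022.
Multiplying €270,850 by the price-level factor gives the future nominal sum.

€374,431.06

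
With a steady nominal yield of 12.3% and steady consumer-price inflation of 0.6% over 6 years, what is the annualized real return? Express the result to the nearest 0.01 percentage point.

With constant rates the annual real return is the same each year: (1+12.3%)/(1+0.6%) − 1 = 0.11630.

11.63%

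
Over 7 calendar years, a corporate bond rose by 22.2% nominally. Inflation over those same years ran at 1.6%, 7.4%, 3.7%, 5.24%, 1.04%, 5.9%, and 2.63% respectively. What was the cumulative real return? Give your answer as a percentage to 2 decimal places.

-6.56%

Cumulative inflation factor: 1.016 × 1.074 × 1.037 × 1.0524 × 1.0104 × 1.059 × 1.0263 ≈ 1.30774.
Nominal growth factor: 1.22200. Real growth factor = 1.22200 / 1.30774 ≈ 0.93444.
Total real return ≈ -6.5563%.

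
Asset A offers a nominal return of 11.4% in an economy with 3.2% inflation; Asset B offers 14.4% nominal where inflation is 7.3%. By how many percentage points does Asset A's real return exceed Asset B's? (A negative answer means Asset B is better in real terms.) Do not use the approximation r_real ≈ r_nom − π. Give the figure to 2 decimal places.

1.33

Asset A real return: 1.114/1.032 − 1 = 7.946%.
Asset B real return: 1.144/1.073 − 1 = 6.617%.
Difference: 7.946 − 6.617 = 1.329 pp.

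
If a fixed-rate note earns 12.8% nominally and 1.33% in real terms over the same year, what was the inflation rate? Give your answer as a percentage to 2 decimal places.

11.32%

From (1+r_nom) = (1+r_real)(1+π), we get 1+π = (1 + 12.8%)/(1 + 1.33%) = 1.128/1.0133 ≈ 1.11319.
So π ≈ 11.3195%.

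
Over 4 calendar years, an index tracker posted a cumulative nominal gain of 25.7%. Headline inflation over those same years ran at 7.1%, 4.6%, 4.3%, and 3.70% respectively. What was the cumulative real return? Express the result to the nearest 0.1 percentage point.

3.7%

Cumulative inflation factor: 1.071 × 1.046 × 1.043 × 1.0370 ≈ 1.21167.
Nominal growth factor: 1.25700. Real growth factor = 1.25700 / 1.21167 ≈ 1.03741.
Total real return ≈ 3.7411%.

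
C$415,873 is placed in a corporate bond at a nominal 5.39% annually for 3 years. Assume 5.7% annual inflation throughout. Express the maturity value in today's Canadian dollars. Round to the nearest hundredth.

Nominal value at maturity: C$415,873 × (1 + 5.39%)^3 ≈ C$486,809.38.
Price-level factor over 3 years: (1 + 5.7%)^3 = 1.180932193.
Dividing the nominal maturity value by the price-level factor gives the value in today's money.

C$412,224.67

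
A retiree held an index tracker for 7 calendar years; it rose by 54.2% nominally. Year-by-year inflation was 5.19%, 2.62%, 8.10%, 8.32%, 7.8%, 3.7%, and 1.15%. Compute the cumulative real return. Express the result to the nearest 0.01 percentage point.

7.89%

Cumulative inflation factor: 1.0519 × 1.0262 × 1.0810 × 1.0832 × 1.078 × 1.037 × 1.0115 ≈ 1.42924.
Nominal growth factor: 1.54200. Real growth factor = 1.54200 / 1.42924 ≈ 1.07890.
Total real return ≈ 7.8897%.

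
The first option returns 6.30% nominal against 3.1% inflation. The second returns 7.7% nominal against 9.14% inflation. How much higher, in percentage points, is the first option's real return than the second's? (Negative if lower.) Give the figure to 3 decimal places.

The first option real return: 1.0630/1.031 − 1 = 3.1038%.
The second real return: 1.077/1.0914 − 1 = -1.3194%.
Difference: 3.1038 − (-1.3194) = 4.4232 pp.

4.423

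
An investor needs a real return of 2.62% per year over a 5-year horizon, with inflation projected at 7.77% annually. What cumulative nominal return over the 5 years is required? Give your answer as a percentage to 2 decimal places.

Required annual nominal rate: (1+2.62%)(1+7.77%) − 1 = 10.593574%.
Cumulative over 5 years: (1 + 0.10593574)^5 − 1 ≈ 0.65443.

65.44%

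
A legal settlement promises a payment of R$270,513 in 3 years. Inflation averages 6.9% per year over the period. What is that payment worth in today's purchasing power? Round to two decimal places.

Price-level factor over 3 years: (1 + 6.9%)^3 = 1.221611509.
Purchasing power today: R$270,513 divided by that factor.

R$221,439.47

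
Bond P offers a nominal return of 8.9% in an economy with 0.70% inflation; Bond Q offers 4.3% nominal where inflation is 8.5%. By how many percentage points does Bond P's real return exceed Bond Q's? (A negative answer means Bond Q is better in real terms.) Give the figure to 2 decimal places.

Bond P real return: 1.089/1.0070 − 1 = 8.143%.
Bond Q real return: 1.043/1.085 − 1 = -3.871%.
Difference: 8.143 − (-3.871) = 12.014 pp.

12.01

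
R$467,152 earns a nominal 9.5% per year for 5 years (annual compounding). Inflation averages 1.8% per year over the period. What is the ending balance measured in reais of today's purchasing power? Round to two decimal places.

Nominal value at maturity: R$467,152 × (1 + 9.5%)^5 ≈ R$735,408.78.
Price-level factor over 5 years: (1 + 1.8%)^5 ≈ 1.0932988468.
Dividing the nominal maturity value by the price-level factor gives the value in today's money.

R$672,651.20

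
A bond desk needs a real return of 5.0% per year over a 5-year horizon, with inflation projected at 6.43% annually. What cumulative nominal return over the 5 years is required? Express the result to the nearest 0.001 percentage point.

74.288%

Required annual nominal rate: (1+5.0%)(1+6.43%) − 1 = 11.7515%.
Cumulative over 5 years: (1 + 0.117515)^5 − 1 ≈ 0.74288.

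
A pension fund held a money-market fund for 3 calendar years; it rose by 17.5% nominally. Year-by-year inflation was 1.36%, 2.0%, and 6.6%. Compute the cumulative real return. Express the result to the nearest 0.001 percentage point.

Cumulative inflation factor: 1.0136 × 1.020 × 1.066 ≈ 1.10211.
Nominal growth factor: 1.17500. Real growth factor = 1.17500 / 1.10211 ≈ 1.06614.
Total real return ≈ 6.6139%.

6.614%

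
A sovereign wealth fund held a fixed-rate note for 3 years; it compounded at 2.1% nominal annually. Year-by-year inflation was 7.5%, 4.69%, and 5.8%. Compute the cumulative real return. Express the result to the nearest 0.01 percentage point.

Cumulative inflation factor: 1.075 × 1.0469 × 1.058 ≈ 1.19069.
Nominal growth factor: 1.06433. Real growth factor = 1.06433 / 1.19069 ≈ 0.89388.
Total real return ≈ -10.6123%.

-10.61%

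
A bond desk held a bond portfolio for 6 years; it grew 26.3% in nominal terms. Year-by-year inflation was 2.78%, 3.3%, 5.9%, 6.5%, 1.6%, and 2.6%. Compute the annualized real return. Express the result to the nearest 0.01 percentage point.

0.20%

Cumulative inflation factor: 1.0278 × 1.033 × 1.059 × 1.065 × 1.016 × 1.026 ≈ 1.24823.
Nominal growth factor: 1.26300. Real growth factor = 1.26300 / 1.24823 ≈ 1.01183.
Annualized: 1.01183^(1/6) − 1 ≈ 0.00196.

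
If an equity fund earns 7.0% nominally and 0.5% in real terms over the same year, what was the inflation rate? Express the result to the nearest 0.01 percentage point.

From (1+r_nom) = (1+r_real)(1+π), we get 1+π = (1 + 7.0%)/(1 + 0.5%) = 1.070/1.005 ≈ 1.06468.
So π ≈ 6.4677%.

6.47%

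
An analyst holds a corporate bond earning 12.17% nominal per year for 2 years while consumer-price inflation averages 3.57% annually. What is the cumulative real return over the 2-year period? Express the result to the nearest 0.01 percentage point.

The annual real rate is (1+12.17%)/(1+3.57%) − 1 = 8.3036%.
Compounded over 2 years: (1 + 0.083036)^2 − 1 ≈ 0.17297.

17.30%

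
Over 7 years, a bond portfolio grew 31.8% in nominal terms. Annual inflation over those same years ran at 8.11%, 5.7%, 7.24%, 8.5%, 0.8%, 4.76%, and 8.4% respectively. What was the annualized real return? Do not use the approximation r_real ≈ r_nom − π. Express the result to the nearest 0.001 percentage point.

Cumulative inflation factor: 1.0811 × 1.057 × 1.0724 × 1.085 × 1.008 × 1.0476 × 1.084 ≈ 1.52199.
Nominal growth factor: 1.31800. Real growth factor = 1.31800 / 1.52199 ≈ 0.86597.
Annualized: 0.86597^(1/7) − 1 ≈ -0.02035.

-2.035%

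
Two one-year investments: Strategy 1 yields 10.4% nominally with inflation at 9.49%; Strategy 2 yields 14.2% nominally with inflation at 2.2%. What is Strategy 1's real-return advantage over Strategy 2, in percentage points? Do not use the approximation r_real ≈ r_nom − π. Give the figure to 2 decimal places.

Strategy 1 real return: 1.104/1.0949 − 1 = 0.831%.
Strategy 2 real return: 1.142/1.022 − 1 = 11.742%.
Difference: 0.831 − 11.742 = -10.911 pp.

-10.91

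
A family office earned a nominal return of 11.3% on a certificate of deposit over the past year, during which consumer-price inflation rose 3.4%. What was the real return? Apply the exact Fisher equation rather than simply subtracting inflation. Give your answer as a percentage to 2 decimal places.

Real return via the Fisher equation: (1 + 11.3%)/(1 + 3.4%) − 1 = 1.113/1.034 − 1 ≈ 0.07640.

7.64%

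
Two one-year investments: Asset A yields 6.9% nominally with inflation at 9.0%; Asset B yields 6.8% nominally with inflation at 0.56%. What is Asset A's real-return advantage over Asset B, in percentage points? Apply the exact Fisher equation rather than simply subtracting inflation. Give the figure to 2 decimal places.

-8.13

Asset A real return: 1.069/1.090 − 1 = -1.927%.
Asset B real return: 1.068/1.0056 − 1 = 6.205%.
Difference: -1.927 − 6.205 = -8.132 pp.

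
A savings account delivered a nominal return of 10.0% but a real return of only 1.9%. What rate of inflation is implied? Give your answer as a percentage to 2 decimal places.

From (1+r_nom) = (1+r_real)(1+π), we get 1+π = (1 + 10.0%)/(1 + 1.9%) = 1.100/1.019 ≈ 1.07949.
So π ≈ 7.9490%.

7.95%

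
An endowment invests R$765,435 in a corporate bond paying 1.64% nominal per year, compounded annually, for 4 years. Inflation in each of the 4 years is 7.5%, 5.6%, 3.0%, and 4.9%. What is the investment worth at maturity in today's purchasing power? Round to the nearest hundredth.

Nominal value at maturity: R$765,435 × (1 + 1.64%)^4 ≈ R$816,896.32.
Price-level factor over 4 years: 1.075 × 1.056 × 1.030 × 1.049 = 1.226549544.
The maturity value deflated by that factor is the answer in today's purchasing power.

R$666,011.68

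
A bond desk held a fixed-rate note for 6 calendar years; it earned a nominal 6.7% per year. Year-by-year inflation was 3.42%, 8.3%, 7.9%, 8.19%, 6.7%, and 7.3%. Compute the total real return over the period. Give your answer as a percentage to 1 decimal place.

Cumulative inflation factor: 1.0342 × 1.083 × 1.079 × 1.0819 × 1.067 × 1.073 ≈ 1.49694.
Nominal growth factor: 1.47566. Real growth factor = 1.47566 / 1.49694 ≈ 0.98578.
Total real return ≈ -1.4218%.

-1.4%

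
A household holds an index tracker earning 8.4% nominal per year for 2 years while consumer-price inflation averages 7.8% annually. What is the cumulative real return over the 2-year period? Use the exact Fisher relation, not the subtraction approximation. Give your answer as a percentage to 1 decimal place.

1.1%

The annual real rate is (1+8.4%)/(1+7.8%) − 1 = 0.5566%.
Compounded over 2 years: (1 + 0.005566)^2 − 1 ≈ 0.01116.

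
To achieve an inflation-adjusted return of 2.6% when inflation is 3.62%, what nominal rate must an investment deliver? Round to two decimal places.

By the Fisher equation, 1 + r_nom = (1 + 2.6%)(1 + 3.62%) = 1.026 × 1.0362 = 1.0631412.
So r_nom = 6.31412%.

6.31%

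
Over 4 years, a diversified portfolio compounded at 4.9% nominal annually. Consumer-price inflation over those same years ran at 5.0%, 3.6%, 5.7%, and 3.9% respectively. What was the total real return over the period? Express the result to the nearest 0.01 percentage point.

1.36%

Cumulative inflation factor: 1.050 × 1.036 × 1.057 × 1.039 ≈ 1.19465.
Nominal growth factor: 1.21088. Real growth factor = 1.21088 / 1.19465 ≈ 1.01359.
Total real return ≈ 1.3590%.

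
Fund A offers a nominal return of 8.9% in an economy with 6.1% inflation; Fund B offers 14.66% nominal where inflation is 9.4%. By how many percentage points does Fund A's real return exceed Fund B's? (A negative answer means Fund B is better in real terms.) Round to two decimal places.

-2.17

Fund A real return: 1.089/1.061 − 1 = 2.639%.
Fund B real return: 1.1466/1.094 − 1 = 4.808%.
Difference: 2.639 − 4.808 = -2.169 pp.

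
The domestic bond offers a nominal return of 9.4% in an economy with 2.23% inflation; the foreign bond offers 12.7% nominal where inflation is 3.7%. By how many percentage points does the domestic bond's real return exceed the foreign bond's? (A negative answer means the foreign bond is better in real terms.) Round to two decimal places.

-1.67

The domestic bond real return: 1.094/1.0223 − 1 = 7.014%.
The foreign bond real return: 1.127/1.037 − 1 = 8.679%.
Difference: 7.014 − 8.679 = -1.665 pp.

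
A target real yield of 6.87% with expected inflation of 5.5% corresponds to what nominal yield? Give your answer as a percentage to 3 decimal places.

By the Fisher equation, 1 + r_nom = (1 + 6.87%)(1 + 5.5%) = 1.0687 × 1.055 = 1.1274785.
So r_nom = 12.74785%.

12.748%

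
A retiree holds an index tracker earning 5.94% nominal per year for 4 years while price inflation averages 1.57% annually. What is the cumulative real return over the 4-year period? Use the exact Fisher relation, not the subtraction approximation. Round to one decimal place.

The annual real rate is (1+5.94%)/(1+1.57%) − 1 = 4.3025%.
Compounded over 4 years: (1 + 0.043025)^4 − 1 ≈ 0.18353.

18.4%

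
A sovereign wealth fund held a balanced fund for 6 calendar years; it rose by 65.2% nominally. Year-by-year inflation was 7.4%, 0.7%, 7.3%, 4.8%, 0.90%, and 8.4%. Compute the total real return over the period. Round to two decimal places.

24.19%

Cumulative inflation factor: 1.074 × 1.007 × 1.073 × 1.048 × 1.0090 × 1.084 ≈ 1.33019.
Nominal growth factor: 1.65200. Real growth factor = 1.65200 / 1.33019 ≈ 1.24192.
Total real return ≈ 24.1923%.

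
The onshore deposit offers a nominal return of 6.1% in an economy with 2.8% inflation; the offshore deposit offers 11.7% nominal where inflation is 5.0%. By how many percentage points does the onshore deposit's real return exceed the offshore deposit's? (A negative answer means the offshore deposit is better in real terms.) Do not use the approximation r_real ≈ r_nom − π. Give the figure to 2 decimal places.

The onshore deposit real return: 1.061/1.028 − 1 = 3.210%.
The offshore deposit real return: 1.117/1.050 − 1 = 6.381%.
Difference: 3.210 − 6.381 = -3.171 pp.

-3.17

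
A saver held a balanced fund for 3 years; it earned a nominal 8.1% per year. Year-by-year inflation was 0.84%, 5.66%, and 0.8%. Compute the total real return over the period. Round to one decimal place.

Cumulative inflation factor: 1.0084 × 1.0566 × 1.008 ≈ 1.07400.
Nominal growth factor: 1.26321. Real growth factor = 1.26321 / 1.07400 ≈ 1.17618.
Total real return ≈ 17.6178%.

17.6%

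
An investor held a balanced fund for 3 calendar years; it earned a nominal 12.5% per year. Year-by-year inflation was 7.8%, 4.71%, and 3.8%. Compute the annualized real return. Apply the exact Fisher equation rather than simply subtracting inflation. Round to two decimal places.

6.71%

Cumulative inflation factor: 1.078 × 1.0471 × 1.038 ≈ 1.17167.
Nominal growth factor: 1.42383. Real growth factor = 1.42383 / 1.17167 ≈ 1.21522.
Annualized: 1.21522^(1/3) − 1 ≈ 0.06713.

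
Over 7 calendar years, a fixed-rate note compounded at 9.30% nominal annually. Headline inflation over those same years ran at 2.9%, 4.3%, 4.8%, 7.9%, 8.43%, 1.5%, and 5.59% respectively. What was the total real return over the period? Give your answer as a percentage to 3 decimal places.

32.136%

Cumulative inflation factor: 1.029 × 1.043 × 1.048 × 1.079 × 1.0843 × 1.015 × 1.0559 ≈ 1.41033.
Nominal growth factor: 1.86355. Real growth factor = 1.86355 / 1.41033 ≈ 1.32136.
Total real return ≈ 32.1358%.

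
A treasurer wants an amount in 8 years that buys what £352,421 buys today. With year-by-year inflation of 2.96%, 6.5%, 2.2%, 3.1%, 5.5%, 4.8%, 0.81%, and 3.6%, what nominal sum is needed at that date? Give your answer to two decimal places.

Cumulative price-level factor: 1.0296 × 1.065 × 1.022 × 1.031 × 1.055 × 1.048 × 1.0081 × 1.036 ≈ 1.3341504750.
Multiplying £352,421 by the price-level factor gives the future nominal sum.

£470,182.64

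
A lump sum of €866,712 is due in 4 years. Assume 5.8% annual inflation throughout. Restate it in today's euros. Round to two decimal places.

€691,722.88

Price-level factor over 4 years: (1 + 5.8%)^4 ≈ 1.2529757645.
Purchasing power today: €866,712 divided by that factor.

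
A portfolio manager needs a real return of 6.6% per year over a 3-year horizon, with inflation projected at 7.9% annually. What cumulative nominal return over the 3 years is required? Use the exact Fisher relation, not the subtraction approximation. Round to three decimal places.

52.172%

Required annual nominal rate: (1+6.6%)(1+7.9%) − 1 = 15.0214%.
Cumulative over 3 years: (1 + 0.150214)^3 − 1 ≈ 0.52172.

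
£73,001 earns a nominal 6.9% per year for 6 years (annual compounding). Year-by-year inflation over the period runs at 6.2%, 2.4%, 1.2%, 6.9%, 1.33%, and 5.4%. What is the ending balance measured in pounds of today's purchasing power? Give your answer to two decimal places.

£86,702.91

Nominal value at maturity: £73,001 × (1 + 6.9%)^6 ≈ £108,941.92.
Price-level factor over 6 years: 1.062 × 1.024 × 1.012 × 1.069 × 1.0133 × 1.054 ≈ 1.2564966777.
The maturity value deflated by that factor is the answer in today's purchasing power.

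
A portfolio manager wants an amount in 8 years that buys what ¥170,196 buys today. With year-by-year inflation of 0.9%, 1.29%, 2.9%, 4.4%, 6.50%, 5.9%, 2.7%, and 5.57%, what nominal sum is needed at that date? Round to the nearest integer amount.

Cumulative price-level factor: 1.009 × 1.0129 × 1.029 × 1.044 × 1.0650 × 1.059 × 1.027 × 1.0557 ≈ 1.3425489951.
Multiplying ¥170,196 by the price-level factor gives the future nominal sum.

¥228,496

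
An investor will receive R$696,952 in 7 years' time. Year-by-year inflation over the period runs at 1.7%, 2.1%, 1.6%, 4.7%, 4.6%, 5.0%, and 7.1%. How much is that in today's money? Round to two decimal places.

Price-level factor over 7 years: 1.017 × 1.021 × 1.016 × 1.047 × 1.046 × 1.050 × 1.071 ≈ 1.2992644005.
Purchasing power today: R$696,952 divided by that factor.

R$536,420.45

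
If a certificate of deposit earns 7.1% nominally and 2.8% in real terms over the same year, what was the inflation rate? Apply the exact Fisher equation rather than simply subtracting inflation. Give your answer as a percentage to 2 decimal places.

From (1+r_nom) = (1+r_real)(1+π), we get 1+π = (1 + 7.1%)/(1 + 2.8%) = 1.071/1.028 ≈ 1.04183.
So π ≈ 4.1829%.

4.18%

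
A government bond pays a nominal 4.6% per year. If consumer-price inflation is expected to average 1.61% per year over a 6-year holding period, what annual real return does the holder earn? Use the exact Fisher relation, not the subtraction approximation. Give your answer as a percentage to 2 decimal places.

2.94%

With constant rates the annual real return is the same each year: (1+4.6%)/(1+1.61%) − 1 = 0.02943.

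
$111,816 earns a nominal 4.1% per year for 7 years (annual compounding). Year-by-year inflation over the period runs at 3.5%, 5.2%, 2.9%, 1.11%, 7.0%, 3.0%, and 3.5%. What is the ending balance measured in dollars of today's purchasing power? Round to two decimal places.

Nominal value at maturity: $111,816 × (1 + 4.1%)^7 ≈ $148,135.47.
Price-level factor over 7 years: 1.035 × 1.052 × 1.029 × 1.0111 × 1.070 × 1.030 × 1.035 ≈ 1.2921916399.
Dividing the nominal maturity value by the price-level factor gives the value in today's money.

$114,638.93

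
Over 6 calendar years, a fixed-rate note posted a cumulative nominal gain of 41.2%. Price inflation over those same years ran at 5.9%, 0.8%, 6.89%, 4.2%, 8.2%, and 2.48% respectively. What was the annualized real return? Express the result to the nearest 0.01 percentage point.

Cumulative inflation factor: 1.059 × 1.008 × 1.0689 × 1.042 × 1.082 × 1.0248 ≈ 1.31834.
Nominal growth factor: 1.41200. Real growth factor = 1.41200 / 1.31834 ≈ 1.07104.
Annualized: 1.07104^(1/6) − 1 ≈ 0.01150.

1.15%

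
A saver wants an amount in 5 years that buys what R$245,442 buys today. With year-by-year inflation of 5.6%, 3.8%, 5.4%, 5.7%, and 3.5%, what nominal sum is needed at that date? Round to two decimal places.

Cumulative price-level factor: 1.056 × 1.038 × 1.054 × 1.057 × 1.035 ≈ 1.2639131131.
The nominal amount required is R$245,442 scaled up by that factor.

R$310,217.36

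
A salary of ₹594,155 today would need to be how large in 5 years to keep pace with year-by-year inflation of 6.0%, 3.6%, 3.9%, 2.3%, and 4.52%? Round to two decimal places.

Cumulative price-level factor: 1.060 × 1.036 × 1.039 × 1.023 × 1.0452 ≈ 1.2199898093.
Multiplying ₹594,155 by the price-level factor gives the future nominal sum.

₹724,863.05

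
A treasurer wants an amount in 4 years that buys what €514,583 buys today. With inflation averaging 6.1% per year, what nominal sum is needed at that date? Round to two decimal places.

€652,104.16

Cumulative price-level factor: (1+6.1%)^4 ≈ 1.2672477698.
Multiplying €514,583 by the price-level factor gives the future nominal sum.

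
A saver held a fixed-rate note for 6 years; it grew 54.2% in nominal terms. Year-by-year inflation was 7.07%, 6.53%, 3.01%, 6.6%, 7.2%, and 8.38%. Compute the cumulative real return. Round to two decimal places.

5.97%

Cumulative inflation factor: 1.0707 × 1.0653 × 1.0301 × 1.066 × 1.072 × 1.0838 ≈ 1.45519.
Nominal growth factor: 1.54200. Real growth factor = 1.54200 / 1.45519 ≈ 1.05965.
Total real return ≈ 5.9654%.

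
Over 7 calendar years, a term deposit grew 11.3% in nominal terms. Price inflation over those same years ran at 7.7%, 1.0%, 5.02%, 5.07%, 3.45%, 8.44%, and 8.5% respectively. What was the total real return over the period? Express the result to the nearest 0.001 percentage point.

-23.817%

Cumulative inflation factor: 1.077 × 1.010 × 1.0502 × 1.0507 × 1.0345 × 1.0844 × 1.085 ≈ 1.46096.
Nominal growth factor: 1.11300. Real growth factor = 1.11300 / 1.46096 ≈ 0.76183.
Total real return ≈ -23.8171%.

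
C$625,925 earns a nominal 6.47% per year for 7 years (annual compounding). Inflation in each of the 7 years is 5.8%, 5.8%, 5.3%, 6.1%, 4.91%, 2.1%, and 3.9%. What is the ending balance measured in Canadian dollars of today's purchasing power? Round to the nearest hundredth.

Nominal value at maturity: C$625,925 × (1 + 6.47%)^7 ≈ C$970,762.69.
Price-level factor over 7 years: 1.058 × 1.058 × 1.053 × 1.061 × 1.0491 × 1.021 × 1.039 ≈ 1.3917885752.
Dividing the nominal maturity value by the price-level factor gives the value in today's money.

C$697,492.93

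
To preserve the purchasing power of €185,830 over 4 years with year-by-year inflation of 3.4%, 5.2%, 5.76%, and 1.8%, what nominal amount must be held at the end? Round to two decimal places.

Cumulative price-level factor: 1.034 × 1.052 × 1.0576 × 1.018 ≈ 1.1711310587.
Multiplying €185,830 by the price-level factor gives the future nominal sum.

€217,631.28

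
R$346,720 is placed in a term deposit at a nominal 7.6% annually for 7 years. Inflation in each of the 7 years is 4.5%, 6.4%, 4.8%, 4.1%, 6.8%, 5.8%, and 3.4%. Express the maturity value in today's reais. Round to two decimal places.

R$408,523.84

Nominal value at maturity: R$346,720 × (1 + 7.6%)^7 ≈ R$578,981.64.
Price-level factor over 7 years: 1.045 × 1.064 × 1.048 × 1.041 × 1.068 × 1.058 × 1.034 ≈ 1.4172530155.
The maturity value deflated by that factor is the answer in today's purchasing power.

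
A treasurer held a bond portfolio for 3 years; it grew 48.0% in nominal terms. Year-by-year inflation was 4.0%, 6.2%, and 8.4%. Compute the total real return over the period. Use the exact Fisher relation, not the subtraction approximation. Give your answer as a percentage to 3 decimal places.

Cumulative inflation factor: 1.040 × 1.062 × 1.084 ≈ 1.19726.
Nominal growth factor: 1.48000. Real growth factor = 1.48000 / 1.19726 ≈ 1.23616.
Total real return ≈ 23.6160%.

23.616%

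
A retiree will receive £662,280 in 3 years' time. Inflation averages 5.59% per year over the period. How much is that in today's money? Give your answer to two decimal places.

£562,565.73

Price-level factor over 3 years: (1 + 5.59%)^3 ≈ 1.1772491069.
Purchasing power today: £662,280 divided by that factor.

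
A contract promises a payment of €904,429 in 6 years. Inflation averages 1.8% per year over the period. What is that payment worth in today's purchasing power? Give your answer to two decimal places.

Price-level factor over 6 years: (1 + 1.8%)^6 ≈ 1.1129782260.
Purchasing power today: €904,429 divided by that factor.

€812,620.57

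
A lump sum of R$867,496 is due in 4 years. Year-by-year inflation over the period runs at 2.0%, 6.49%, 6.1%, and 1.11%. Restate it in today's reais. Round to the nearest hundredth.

R$744,473.06

Price-level factor over 4 years: 1.020 × 1.0649 × 1.061 × 1.0111 ≈ 1.1652483405.
Purchasing power today: R$867,496 divided by that factor.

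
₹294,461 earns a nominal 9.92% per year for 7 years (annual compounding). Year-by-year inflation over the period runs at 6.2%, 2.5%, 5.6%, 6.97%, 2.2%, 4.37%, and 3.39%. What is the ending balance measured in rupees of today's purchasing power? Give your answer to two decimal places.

₹421,003.21

Nominal value at maturity: ₹294,461 × (1 + 9.92%)^7 ≈ ₹570,906.28.
Price-level factor over 7 years: 1.062 × 1.025 × 1.056 × 1.0697 × 1.022 × 1.0437 × 1.0339 ≈ 1.3560615770.
Dividing the nominal maturity value by the price-level factor gives the value in today's money.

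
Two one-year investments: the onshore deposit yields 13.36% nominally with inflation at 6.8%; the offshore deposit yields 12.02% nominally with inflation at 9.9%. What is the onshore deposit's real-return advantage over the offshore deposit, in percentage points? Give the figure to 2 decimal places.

4.21

The onshore deposit real return: 1.1336/1.068 − 1 = 6.142%.
The offshore deposit real return: 1.1202/1.099 − 1 = 1.929%.
Difference: 6.142 − 1.929 = 4.213 pp.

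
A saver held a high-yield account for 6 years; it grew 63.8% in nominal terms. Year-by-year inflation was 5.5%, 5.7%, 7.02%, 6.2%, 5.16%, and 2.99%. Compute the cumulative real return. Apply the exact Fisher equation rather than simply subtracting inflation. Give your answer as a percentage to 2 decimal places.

Cumulative inflation factor: 1.055 × 1.057 × 1.0702 × 1.062 × 1.0516 × 1.0299 ≈ 1.37266.
Nominal growth factor: 1.63800. Real growth factor = 1.63800 / 1.37266 ≈ 1.19330.
Total real return ≈ 19.3305%.

19.33%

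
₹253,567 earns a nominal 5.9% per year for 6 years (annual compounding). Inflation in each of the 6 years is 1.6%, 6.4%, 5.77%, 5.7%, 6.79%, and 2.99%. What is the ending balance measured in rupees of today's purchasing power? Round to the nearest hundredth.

₹269,072.94

Nominal value at maturity: ₹253,567 × (1 + 5.9%)^6 ≈ ₹357,658.45.
Price-level factor over 6 years: 1.016 × 1.064 × 1.0577 × 1.057 × 1.0679 × 1.0299 ≈ 1.3292249123.
Dividing the nominal maturity value by the price-level factor gives the value in today's money.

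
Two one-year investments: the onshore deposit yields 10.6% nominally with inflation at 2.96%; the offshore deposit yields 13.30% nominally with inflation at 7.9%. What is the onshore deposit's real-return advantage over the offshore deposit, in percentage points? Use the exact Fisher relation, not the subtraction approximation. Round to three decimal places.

The onshore deposit real return: 1.106/1.0296 − 1 = 7.4204%.
The offshore deposit real return: 1.1330/1.079 − 1 = 5.0046%.
Difference: 7.4204 − 5.0046 = 2.4158 pp.

2.416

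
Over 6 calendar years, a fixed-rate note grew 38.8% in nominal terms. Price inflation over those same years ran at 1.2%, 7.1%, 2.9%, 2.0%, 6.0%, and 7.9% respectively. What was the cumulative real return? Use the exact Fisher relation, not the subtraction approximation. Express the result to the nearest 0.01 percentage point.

6.68%

Cumulative inflation factor: 1.012 × 1.071 × 1.029 × 1.020 × 1.060 × 1.079 ≈ 1.30111.
Nominal growth factor: 1.38800. Real growth factor = 1.38800 / 1.30111 ≈ 1.06678.
Total real return ≈ 6.6784%.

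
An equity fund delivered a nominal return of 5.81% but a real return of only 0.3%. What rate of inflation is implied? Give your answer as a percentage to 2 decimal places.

5.49%

From (1+r_nom) = (1+r_real)(1+π), we get 1+π = (1 + 5.81%)/(1 + 0.3%) = 1.0581/1.003 ≈ 1.05494.
So π ≈ 5.4935%.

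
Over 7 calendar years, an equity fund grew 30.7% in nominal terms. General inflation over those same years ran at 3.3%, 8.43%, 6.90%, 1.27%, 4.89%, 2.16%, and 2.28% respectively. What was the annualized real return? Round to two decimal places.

-0.24%

Cumulative inflation factor: 1.033 × 1.0843 × 1.0690 × 1.0127 × 1.0489 × 1.0216 × 1.0228 ≈ 1.32897.
Nominal growth factor: 1.30700. Real growth factor = 1.30700 / 1.32897 ≈ 0.98347.
Annualized: 0.98347^(1/7) − 1 ≈ -0.00238.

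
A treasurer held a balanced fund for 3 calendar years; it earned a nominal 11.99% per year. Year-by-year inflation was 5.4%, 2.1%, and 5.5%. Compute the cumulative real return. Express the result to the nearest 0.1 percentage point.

Cumulative inflation factor: 1.054 × 1.021 × 1.055 ≈ 1.13532.
Nominal growth factor: 1.40455. Real growth factor = 1.40455 / 1.13532 ≈ 1.23714.
Total real return ≈ 23.7140%.

23.7%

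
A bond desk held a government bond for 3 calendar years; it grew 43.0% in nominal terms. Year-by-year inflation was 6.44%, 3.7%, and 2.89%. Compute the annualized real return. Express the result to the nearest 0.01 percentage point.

7.98%

Cumulative inflation factor: 1.0644 × 1.037 × 1.0289 ≈ 1.13568.
Nominal growth factor: 1.43000. Real growth factor = 1.43000 / 1.13568 ≈ 1.25916.
Annualized: 1.25916^(1/3) − 1 ≈ 0.07984.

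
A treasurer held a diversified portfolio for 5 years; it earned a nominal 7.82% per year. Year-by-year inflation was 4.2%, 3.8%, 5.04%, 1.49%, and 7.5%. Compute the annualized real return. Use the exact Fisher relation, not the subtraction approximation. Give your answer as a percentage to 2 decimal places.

3.29%

Cumulative inflation factor: 1.042 × 1.038 × 1.0504 × 1.0149 × 1.075 ≈ 1.23951.
Nominal growth factor: 1.45712. Real growth factor = 1.45712 / 1.23951 ≈ 1.17556.
Annualized: 1.17556^(1/5) − 1 ≈ 0.03288.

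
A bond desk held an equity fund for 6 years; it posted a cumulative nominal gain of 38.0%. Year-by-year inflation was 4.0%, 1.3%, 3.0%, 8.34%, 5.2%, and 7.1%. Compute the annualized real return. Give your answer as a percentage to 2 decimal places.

0.69%

Cumulative inflation factor: 1.040 × 1.013 × 1.030 × 1.0834 × 1.052 × 1.071 ≈ 1.32457.
Nominal growth factor: 1.38000. Real growth factor = 1.38000 / 1.32457 ≈ 1.04185.
Annualized: 1.04185^(1/6) − 1 ≈ 0.00686.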